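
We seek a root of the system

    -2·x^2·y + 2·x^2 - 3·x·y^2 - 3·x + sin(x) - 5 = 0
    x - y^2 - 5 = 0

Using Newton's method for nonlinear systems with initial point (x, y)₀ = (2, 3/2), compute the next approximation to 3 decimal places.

(2.784, 0.011)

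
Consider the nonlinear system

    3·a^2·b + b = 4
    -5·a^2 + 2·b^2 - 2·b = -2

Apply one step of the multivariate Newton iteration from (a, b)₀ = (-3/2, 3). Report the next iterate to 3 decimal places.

At (-3/2, 3): F = (19.250, 2.750).
Jacobian J = [[6·a·b, 3·a^2 + 1], [-10·a, 4·b - 2]].
At the point, J = [[-27.000, 7.750], [15.000, 10.000]] (det J = -386.250).
Solving J·Δ = −F gives Δ = (0.443, -0.940).
Then the next iterate is (a, b)₁ = (-1.057, 2.060).

(-1.057, 2.060)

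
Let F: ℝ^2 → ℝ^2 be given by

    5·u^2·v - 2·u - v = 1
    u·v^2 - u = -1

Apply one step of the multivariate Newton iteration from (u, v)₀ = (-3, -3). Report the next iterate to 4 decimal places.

At (-3, -3): F = (-127.0000, -23.0000).
Jacobian J = [[10·u·v - 2, 5·u^2 - 1], [v^2 - 1, 2·u·v]].
At the point, J = [[88.0000, 44.0000], [8.0000, 18.0000]] (det J = 1232.0000).
Solving J·Δ = −F gives Δ = (1.0341, 0.8182).
Then the next iterate is (u, v)₁ = (-1.9659, -2.1818).

(-1.9659, -2.1818)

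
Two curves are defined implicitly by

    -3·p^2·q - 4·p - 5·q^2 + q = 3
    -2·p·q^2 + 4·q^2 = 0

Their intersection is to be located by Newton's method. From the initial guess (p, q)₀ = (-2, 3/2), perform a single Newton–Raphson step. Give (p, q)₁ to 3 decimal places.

At (-2, 3/2): F = (-22.750, 18.000).
Jacobian J = [[-6·p·q - 4, -3·p^2 - 10·q + 1], [-2·q^2, -4·p·q + 8·q]].
At the point, J = [[14.000, -26.000], [-4.500, 24.000]] (det J = 219.000).
Solving J·Δ = −F gives Δ = (0.356, -0.683).
Then the next iterate is (p, q)₁ = (-1.644, 0.817).

(-1.644, 0.817)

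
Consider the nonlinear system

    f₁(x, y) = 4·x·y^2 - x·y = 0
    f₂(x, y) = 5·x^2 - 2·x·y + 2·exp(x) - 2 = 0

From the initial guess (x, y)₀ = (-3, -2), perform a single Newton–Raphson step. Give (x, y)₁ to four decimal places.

(-1.6633, -1.4130)

At (-3, -2): F = (-54.0000, 31.099574).
Jacobian J = [[4·y^2 - y, 8·x·y - x], [10·x - 2·y + 2·exp(x), -2·x]].
At the point, J = [[18.0000, 51.0000], [-25.900426, 6.0000]] (det J = 1428.921719).
Solving J·Δ = −F gives Δ = (1.3367, 0.5870).
Then the next iterate is (x, y)₁ = (-1.6633, -1.4130).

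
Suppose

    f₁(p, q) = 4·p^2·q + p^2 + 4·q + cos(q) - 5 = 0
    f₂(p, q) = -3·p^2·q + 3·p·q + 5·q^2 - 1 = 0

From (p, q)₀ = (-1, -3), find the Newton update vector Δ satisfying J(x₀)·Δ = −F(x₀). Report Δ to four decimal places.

At (-1, -3): F = (-28.989992, 62.0000).
Jacobian J = [[8·p·q + 2·p, 4·p^2 - sin(q) + 4], [-6·p·q + 3·q, -3·p^2 + 3·p + 10·q]].
At the point, J = [[22.0000, 8.141120], [-27.0000, -36.0000]] (det J = -572.189760).
Solving J·Δ = −F gives Δ = (0.9418, 1.0159).

(0.9418, 1.0159)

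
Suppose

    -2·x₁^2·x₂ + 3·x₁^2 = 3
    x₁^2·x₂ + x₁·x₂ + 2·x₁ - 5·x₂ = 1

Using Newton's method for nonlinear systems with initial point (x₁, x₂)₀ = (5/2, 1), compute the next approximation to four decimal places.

(1.5816, 0.8926)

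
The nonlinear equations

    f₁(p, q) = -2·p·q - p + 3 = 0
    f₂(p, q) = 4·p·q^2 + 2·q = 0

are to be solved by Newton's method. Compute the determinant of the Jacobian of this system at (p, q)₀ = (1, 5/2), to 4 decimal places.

-82.0000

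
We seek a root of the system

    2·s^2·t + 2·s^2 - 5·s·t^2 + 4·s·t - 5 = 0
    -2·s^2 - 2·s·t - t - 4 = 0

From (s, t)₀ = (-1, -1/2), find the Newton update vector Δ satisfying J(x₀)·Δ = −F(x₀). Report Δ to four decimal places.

(1.5546, -1.2731)

At (-1, -1/2): F = (-0.7500, -6.5000).
Jacobian J = [[4·s·t + 4·s - 5·t^2 + 4·t, 2·s^2 - 10·s·t + 4·s], [-4·s - 2·t, -2·s - 1]].
At the point, J = [[-5.2500, -7.0000], [5.0000, 1.0000]] (det J = 29.7500).
Solving J·Δ = −F gives Δ = (1.5546, -1.2731).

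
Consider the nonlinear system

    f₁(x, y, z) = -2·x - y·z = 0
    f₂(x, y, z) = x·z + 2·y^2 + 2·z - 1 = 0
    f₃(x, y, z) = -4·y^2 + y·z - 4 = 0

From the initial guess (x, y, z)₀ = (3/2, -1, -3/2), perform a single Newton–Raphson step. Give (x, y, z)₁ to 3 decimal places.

(1.882, 0.471, 1.559)

At (3/2, -1, -3/2): F = (-4.500, -4.250, -6.500).
Jacobian J = [[-2, -z, -y], [z, 4·y, x + 2], [0, -8·y + z, y]].
At the point, J = [[-2.000, 1.500, 1.000], [-1.500, -4.000, 3.500], [0.000, 6.500, -1.000]] (det J = 25.500).
Solving J·Δ = −F gives Δ = (0.382, 1.471, 3.059).
Then the next iterate is (x, y, z)₁ = (1.882, 0.471, 1.559).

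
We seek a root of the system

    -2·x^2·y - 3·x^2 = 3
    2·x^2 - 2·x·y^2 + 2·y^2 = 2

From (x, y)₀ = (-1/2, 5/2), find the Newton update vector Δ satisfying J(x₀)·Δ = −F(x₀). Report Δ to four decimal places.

(0.5887, -0.5809)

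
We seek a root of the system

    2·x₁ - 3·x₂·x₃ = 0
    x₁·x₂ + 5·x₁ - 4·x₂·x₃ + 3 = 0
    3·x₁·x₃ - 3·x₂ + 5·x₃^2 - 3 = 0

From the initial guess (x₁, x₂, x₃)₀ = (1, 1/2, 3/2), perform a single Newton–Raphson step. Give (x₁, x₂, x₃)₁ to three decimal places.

(-0.793, -0.252, 1.198)

At (1, 1/2, 3/2): F = (-0.250, 5.500, 11.250).
Jacobian J = [[2, -3·x₃, -3·x₂], [x₂ + 5, x₁ - 4·x₃, -4·x₂], [3·x₃, -3, 3·x₁ + 10·x₃]].
At the point, J = [[2.000, -4.500, -1.500], [5.500, -5.000, -2.000], [4.500, -3.000, 18.000]] (det J = 285.000).
Solving J·Δ = −F gives Δ = (-1.793, -0.752, -0.302).
Then the next iterate is (x₁, x₂, x₃)₁ = (-0.793, -0.252, 1.198).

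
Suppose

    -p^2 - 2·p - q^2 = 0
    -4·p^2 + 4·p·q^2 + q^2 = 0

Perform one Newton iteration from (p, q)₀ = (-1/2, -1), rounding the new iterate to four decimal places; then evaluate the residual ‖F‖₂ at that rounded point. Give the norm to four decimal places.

At (-1/2, -1): F = (-0.2500, -2.0000).
Jacobian J = [[-2·p - 2, -2·q], [-8·p + 4·q^2, 8·p·q + 2·q]].
At the point, J = [[-1.0000, 2.0000], [8.0000, 2.0000]] (det J = -18.0000).
Solving J·Δ = −F gives Δ = (0.1944, 0.2222).
Then the next iterate is (p, q)₁ = (-0.3056, -0.7778).
Re-evaluating at (-0.3056, -0.7778): F = (-0.087164, -0.508111), so ‖F‖₂ = 0.5155.

0.5155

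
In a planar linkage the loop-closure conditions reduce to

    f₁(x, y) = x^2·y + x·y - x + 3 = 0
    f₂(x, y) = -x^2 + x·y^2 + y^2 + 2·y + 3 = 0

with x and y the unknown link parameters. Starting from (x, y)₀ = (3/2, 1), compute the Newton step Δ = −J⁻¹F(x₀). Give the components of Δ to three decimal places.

(-0.599, -0.921)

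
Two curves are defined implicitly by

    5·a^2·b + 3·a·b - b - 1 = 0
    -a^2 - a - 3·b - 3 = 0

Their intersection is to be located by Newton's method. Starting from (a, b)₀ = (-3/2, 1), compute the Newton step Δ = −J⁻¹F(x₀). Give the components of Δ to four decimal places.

At (-3/2, 1): F = (4.7500, -6.7500).
Jacobian J = [[10·a·b + 3·b, 5·a^2 + 3·a - 1], [-2·a - 1, -3]].
At the point, J = [[-12.0000, 5.7500], [2.0000, -3.0000]] (det J = 24.5000).
Solving J·Δ = −F gives Δ = (-1.0026, -2.9184).

(-1.0026, -2.9184)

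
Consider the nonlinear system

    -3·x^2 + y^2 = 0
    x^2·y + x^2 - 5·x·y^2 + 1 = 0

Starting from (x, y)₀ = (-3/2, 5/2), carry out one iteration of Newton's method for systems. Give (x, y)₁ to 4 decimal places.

(-0.9729, 1.6511)

At (-3/2, 5/2): F = (-0.5000, 55.7500).
Jacobian J = [[-6·x, 2·y], [2·x·y + 2·x - 5·y^2, x^2 - 10·x·y]].
At the point, J = [[9.0000, 5.0000], [-41.7500, 39.7500]] (det J = 566.5000).
Solving J·Δ = −F gives Δ = (0.5271, -0.8489).
Then the next iterate is (x, y)₁ = (-0.9729, 1.6511).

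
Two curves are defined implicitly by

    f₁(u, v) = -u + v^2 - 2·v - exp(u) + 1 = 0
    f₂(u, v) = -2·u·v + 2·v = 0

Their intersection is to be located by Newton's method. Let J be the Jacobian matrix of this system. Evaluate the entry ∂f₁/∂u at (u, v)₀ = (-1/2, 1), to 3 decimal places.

∂f₁/∂u = -exp(u) - 1.
At (-1/2, 1) this is -1.607.

-1.607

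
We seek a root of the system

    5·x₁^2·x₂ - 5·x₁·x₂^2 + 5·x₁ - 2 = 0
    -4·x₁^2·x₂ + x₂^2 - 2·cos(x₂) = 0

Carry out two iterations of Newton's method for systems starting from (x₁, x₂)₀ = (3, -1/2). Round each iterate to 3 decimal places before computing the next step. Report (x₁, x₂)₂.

At (3, -1/2): F = (-13.250, 16.49483).
Jacobian J = [[10·x₁·x₂ - 5·x₂^2 + 5, 5·x₁^2 - 10·x₁·x₂], [-8·x₁·x₂, -4·x₁^2 + 2·x₂ + 2·sin(x₂)]].
At the point, J = [[-11.250, 60.000], [12.000, -37.95885]] (det J = -292.96293).
Solving J·Δ = −F gives Δ = (-1.661, -0.091).
Then the next iterate is (x₁, x₂)₁ = (1.339, -0.591).
Round to (1.339, -0.591) and repeat: F = (-2.94152, 2.92698), J = [[-4.65990, 16.87810], [6.33079, -9.46807]].
Δ = (-0.344, 0.079), so (x₁, x₂)₂ = (0.995, -0.512).

(0.995, -0.512)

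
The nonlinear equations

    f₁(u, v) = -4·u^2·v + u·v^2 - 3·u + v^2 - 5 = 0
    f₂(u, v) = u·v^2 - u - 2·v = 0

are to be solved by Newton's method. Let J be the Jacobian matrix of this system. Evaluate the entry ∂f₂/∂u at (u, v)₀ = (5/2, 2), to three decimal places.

∂f₂/∂u = v^2 - 1.
At (5/2, 2) this is 3.000.

3.000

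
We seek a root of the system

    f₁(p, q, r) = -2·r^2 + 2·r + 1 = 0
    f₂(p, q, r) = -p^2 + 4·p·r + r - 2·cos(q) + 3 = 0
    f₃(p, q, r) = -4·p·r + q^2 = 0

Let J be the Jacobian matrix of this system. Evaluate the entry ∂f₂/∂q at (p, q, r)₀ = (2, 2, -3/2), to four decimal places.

1.8186

∂f₂/∂q = 2·sin(q).
At (2, 2, -3/2) this is 1.8186.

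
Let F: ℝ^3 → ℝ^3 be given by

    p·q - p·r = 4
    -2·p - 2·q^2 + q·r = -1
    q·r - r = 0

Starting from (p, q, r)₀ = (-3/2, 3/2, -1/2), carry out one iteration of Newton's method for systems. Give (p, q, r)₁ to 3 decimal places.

At (-3/2, 3/2, -1/2): F = (-7.000, -1.250, -0.250).
Jacobian J = [[q - r, p, -p], [-2, -4·q + r, q], [0, r, q - 1]].
At the point, J = [[2.000, -1.500, 1.500], [-2.000, -6.500, 1.500], [0.000, -0.500, 0.500]] (det J = -5.000).
Solving J·Δ = −F gives Δ = (3.125, -1.350, -0.850).
Then the next iterate is (p, q, r)₁ = (1.625, 0.150, -1.350).

(1.625, 0.150, -1.350)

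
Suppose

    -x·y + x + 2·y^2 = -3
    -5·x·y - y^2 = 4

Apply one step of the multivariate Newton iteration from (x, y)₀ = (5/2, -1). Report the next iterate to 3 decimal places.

At (5/2, -1): F = (10.000, 7.500).
Jacobian J = [[-y + 1, -x + 4·y], [-5·y, -5·x - 2·y]].
At the point, J = [[2.000, -6.500], [5.000, -10.500]] (det J = 11.500).
Solving J·Δ = −F gives Δ = (4.891, 3.043).
Then the next iterate is (x, y)₁ = (7.391, 2.043).

(7.391, 2.043)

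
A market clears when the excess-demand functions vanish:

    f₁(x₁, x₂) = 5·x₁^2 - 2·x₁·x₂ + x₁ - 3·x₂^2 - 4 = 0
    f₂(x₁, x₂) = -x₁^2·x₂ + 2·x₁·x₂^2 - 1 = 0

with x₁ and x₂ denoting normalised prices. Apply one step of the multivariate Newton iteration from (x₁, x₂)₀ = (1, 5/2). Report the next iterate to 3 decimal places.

At (1, 5/2): F = (-21.750, 9.000).
Jacobian J = [[10·x₁ - 2·x₂ + 1, -2·x₁ - 6·x₂], [-2·x₁·x₂ + 2·x₂^2, -x₁^2 + 4·x₁·x₂]].
At the point, J = [[6.000, -17.000], [7.500, 9.000]] (det J = 181.500).
Solving J·Δ = −F gives Δ = (0.236, -1.196).
Then the next iterate is (x₁, x₂)₁ = (1.236, 1.304).

(1.236, 1.304)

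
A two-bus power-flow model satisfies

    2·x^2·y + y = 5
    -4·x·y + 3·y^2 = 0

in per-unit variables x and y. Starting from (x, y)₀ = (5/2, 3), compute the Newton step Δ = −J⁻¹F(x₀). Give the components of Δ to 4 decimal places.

(-0.8072, -0.8358)

At (5/2, 3): F = (35.5000, -3.0000).
Jacobian J = [[4·x·y, 2·x^2 + 1], [-4·y, -4·x + 6·y]].
At the point, J = [[30.0000, 13.5000], [-12.0000, 8.0000]] (det J = 402.0000).
Solving J·Δ = −F gives Δ = (-0.8072, -0.8358).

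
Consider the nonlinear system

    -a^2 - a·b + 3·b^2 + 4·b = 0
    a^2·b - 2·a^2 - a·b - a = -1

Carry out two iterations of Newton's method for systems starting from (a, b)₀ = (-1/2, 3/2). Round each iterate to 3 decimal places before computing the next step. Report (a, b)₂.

At (-1/2, 3/2): F = (13.250, 2.125).
Jacobian J = [[-2·a - b, -a + 6·b + 4], [2·a·b - 4·a - b - 1, a^2 - a]].
At the point, J = [[-0.500, 13.500], [-2.000, 0.750]] (det J = 26.625).
Solving J·Δ = −F gives Δ = (0.704, -0.955).
Then the next iterate is (a, b)₁ = (0.204, 0.545).
Round to (0.204, 0.545) and repeat: F = (2.91828, 0.62427), J = [[-0.953, 7.066], [-2.13864, -0.16238]].
Δ = (0.320, -0.370), so (a, b)₂ = (0.524, 0.175).

(0.524, 0.175)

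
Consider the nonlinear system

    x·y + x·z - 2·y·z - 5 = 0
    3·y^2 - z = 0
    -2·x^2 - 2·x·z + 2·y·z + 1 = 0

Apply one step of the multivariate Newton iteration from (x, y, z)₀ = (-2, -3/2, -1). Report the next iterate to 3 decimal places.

At (-2, -3/2, -1): F = (-3.000, 7.750, -8.000).
Jacobian J = [[y + z, x - 2·z, x - 2·y], [0, 6·y, -1], [-4·x - 2·z, 2·z, -2·x + 2·y]].
At the point, J = [[-2.500, 0.000, 1.000], [0.000, -9.000, -1.000], [10.000, -2.000, 1.000]] (det J = 117.500).
Solving J·Δ = −F gives Δ = (0.464, 0.399, 4.160).
Then the next iterate is (x, y, z)₁ = (-1.536, -1.101, 3.160).

(-1.536, -1.101, 3.160)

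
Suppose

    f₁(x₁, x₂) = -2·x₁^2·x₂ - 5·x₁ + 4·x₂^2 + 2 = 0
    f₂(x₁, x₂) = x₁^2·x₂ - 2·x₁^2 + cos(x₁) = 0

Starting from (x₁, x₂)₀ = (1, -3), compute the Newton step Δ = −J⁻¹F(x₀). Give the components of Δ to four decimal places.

(-0.2799, 1.4246)

At (1, -3): F = (39.0000, -4.459698).
Jacobian J = [[-4·x₁·x₂ - 5, -2·x₁^2 + 8·x₂], [2·x₁·x₂ - 4·x₁ - sin(x₁), x₁^2]].
At the point, J = [[7.0000, -26.0000], [-10.841471, 1.0000]] (det J = -274.878246).
Solving J·Δ = −F gives Δ = (-0.2799, 1.4246).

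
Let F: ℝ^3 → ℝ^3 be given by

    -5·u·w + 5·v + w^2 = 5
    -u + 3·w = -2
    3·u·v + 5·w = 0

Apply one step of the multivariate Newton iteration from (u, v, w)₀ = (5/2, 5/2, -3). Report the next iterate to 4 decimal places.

(8.9796, -8.0306, 2.3265)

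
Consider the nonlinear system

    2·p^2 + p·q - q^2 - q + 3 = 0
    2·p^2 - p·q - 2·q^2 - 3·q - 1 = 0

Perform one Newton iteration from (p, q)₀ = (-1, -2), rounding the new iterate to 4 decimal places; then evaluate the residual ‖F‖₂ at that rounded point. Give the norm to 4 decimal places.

2.7500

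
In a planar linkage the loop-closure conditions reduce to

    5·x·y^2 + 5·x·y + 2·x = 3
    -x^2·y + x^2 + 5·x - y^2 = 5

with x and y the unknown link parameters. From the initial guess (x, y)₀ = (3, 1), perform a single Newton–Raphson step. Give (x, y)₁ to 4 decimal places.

(0.8487, 0.8403)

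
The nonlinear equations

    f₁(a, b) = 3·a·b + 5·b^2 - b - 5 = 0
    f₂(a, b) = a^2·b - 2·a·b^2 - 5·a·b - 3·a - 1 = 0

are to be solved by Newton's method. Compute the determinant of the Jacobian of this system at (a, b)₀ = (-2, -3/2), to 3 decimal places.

J = [[3·b, 3·a + 10·b - 1], [2·a·b - 2·b^2 - 5·b - 3, a^2 - 4·a·b - 5·a]].
At the point, J = [[-4.500, -22.000], [6.000, 2.000]].
det J = 123.000.

123.000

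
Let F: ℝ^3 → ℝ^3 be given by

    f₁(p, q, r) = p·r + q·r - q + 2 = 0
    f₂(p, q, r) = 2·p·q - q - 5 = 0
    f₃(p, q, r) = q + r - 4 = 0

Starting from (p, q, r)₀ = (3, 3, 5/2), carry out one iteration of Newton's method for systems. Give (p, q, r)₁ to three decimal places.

(1.228, 3.127, 0.873)

At (3, 3, 5/2): F = (14.000, 10.000, 1.500).
Jacobian J = [[r, r - 1, p + q], [2·q, 2·p - 1, 0], [0, 1, 1]].
At the point, J = [[2.500, 1.500, 6.000], [6.000, 5.000, 0.000], [0.000, 1.000, 1.000]] (det J = 39.500).
Solving J·Δ = −F gives Δ = (-1.772, 0.127, -1.627).
Then the next iterate is (p, q, r)₁ = (1.228, 3.127, 0.873).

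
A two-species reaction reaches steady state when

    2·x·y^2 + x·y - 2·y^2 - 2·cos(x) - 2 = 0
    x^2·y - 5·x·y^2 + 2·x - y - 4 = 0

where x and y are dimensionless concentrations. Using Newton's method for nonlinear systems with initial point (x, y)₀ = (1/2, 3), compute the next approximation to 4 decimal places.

(0.5436, 1.1275)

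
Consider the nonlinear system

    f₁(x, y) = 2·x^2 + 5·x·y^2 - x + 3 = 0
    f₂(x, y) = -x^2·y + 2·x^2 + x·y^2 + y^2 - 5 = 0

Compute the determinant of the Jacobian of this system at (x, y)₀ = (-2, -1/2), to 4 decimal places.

J = [[4·x + 5·y^2 - 1, 10·x·y], [-2·x·y + 4·x + y^2, -x^2 + 2·x·y + 2·y]].
At the point, J = [[-7.7500, 10.0000], [-9.7500, -3.0000]].
det J = 120.7500.

120.7500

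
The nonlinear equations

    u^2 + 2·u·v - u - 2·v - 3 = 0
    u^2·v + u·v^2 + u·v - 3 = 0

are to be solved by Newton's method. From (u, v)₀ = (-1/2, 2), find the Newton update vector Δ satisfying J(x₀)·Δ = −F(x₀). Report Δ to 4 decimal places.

At (-1/2, 2): F = (-8.2500, -5.5000).
Jacobian J = [[2·u + 2·v - 1, 2·u - 2], [2·u·v + v^2 + v, u^2 + 2·u·v + u]].
At the point, J = [[2.0000, -3.0000], [4.0000, -2.2500]] (det J = 7.5000).
Solving J·Δ = −F gives Δ = (-0.2750, -2.9333).

(-0.2750, -2.9333)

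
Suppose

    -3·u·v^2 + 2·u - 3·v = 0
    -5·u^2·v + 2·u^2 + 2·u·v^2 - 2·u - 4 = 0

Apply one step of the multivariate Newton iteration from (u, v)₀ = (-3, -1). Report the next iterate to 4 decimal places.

(-1.7739, -0.7727)

At (-3, -1): F = (6.0000, 59.0000).
Jacobian J = [[-3·v^2 + 2, -6·u·v - 3], [-10·u·v + 4·u + 2·v^2 - 2, -5·u^2 + 4·u·v]].
At the point, J = [[-1.0000, -21.0000], [-42.0000, -33.0000]] (det J = -849.0000).
Solving J·Δ = −F gives Δ = (1.2261, 0.2273).
Then the next iterate is (u, v)₁ = (-1.7739, -0.7727).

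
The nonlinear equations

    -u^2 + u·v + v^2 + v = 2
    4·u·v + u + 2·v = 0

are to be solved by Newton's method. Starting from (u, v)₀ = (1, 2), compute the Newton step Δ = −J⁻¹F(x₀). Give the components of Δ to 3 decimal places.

(-0.889, -0.833)

At (1, 2): F = (5.000, 13.000).
Jacobian J = [[-2·u + v, u + 2·v + 1], [4·v + 1, 4·u + 2]].
At the point, J = [[0.000, 6.000], [9.000, 6.000]] (det J = -54.000).
Solving J·Δ = −F gives Δ = (-0.889, -0.833).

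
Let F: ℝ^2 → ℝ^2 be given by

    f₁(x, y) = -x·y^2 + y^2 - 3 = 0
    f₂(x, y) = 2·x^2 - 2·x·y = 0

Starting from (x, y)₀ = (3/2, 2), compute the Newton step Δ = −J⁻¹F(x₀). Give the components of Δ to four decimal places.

At (3/2, 2): F = (-5.0000, -1.5000).
Jacobian J = [[-y^2, -2·x·y + 2·y], [4·x - 2·y, -2·x]].
At the point, J = [[-4.0000, -2.0000], [2.0000, -3.0000]] (det J = 16.0000).
Solving J·Δ = −F gives Δ = (-0.7500, -1.0000).

(-0.7500, -1.0000)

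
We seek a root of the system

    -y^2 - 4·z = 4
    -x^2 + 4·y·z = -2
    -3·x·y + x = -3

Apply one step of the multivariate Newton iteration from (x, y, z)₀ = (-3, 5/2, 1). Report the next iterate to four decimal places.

At (-3, 5/2, 1): F = (-14.2500, 3.0000, 22.5000).
Jacobian J = [[0, -2·y, -4], [-2·x, 4·z, 4·y], [-3·y + 1, -3·x, 0]].
At the point, J = [[0.0000, -5.0000, -4.0000], [6.0000, 4.0000, 10.0000], [-6.5000, 9.0000, 0.0000]] (det J = 5.0000).
Solving J·Δ = −F gives Δ = (-81.9000, -61.6500, 73.5000).
Then the next iterate is (x, y, z)₁ = (-84.9000, -59.1500, 74.5000).

(-84.9000, -59.1500, 74.5000)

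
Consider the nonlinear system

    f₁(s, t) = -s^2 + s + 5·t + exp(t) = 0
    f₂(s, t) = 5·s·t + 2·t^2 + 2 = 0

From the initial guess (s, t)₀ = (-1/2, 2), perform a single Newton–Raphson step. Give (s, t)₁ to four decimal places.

(-0.2381, 0.6147)

At (-1/2, 2): F = (16.639056, 5.0000).
Jacobian J = [[-2·s + 1, exp(t) + 5], [5·t, 5·s + 4·t]].
At the point, J = [[2.0000, 12.389056], [10.0000, 5.5000]] (det J = -112.890561).
Solving J·Δ = −F gives Δ = (0.2619, -1.3853).
Then the next iterate is (s, t)₁ = (-0.2381, 0.6147).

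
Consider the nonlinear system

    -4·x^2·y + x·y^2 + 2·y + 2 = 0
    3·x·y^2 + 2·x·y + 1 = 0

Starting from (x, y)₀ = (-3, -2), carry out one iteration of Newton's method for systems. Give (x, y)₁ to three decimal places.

(-1.921, -1.521)

At (-3, -2): F = (58.000, -23.000).
Jacobian J = [[-8·x·y + y^2, -4·x^2 + 2·x·y + 2], [3·y^2 + 2·y, 6·x·y + 2·x]].
At the point, J = [[-44.000, -22.000], [8.000, 30.000]] (det J = -1144.000).
Solving J·Δ = −F gives Δ = (1.079, 0.479).
Then the next iterate is (x, y)₁ = (-1.921, -1.521).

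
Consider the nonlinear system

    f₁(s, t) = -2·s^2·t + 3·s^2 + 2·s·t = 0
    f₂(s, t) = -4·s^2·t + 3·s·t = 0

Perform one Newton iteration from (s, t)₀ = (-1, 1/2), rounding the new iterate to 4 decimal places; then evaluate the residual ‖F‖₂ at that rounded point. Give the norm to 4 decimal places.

1.0090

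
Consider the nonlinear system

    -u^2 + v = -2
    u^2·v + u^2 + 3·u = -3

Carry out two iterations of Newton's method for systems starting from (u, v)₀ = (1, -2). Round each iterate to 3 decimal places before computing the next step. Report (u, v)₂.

At (1, -2): F = (-1.000, 5.000).
Jacobian J = [[-2·u, 1], [2·u·v + 2·u + 3, u^2]].
At the point, J = [[-2.000, 1.000], [1.000, 1.000]] (det J = -3.000).
Solving J·Δ = −F gives Δ = (-2.000, -3.000).
Then the next iterate is (u, v)₁ = (-1.000, -5.000).
Round to (-1.000, -5.000) and repeat: F = (-4.000, -4.000), J = [[2.000, 1.000], [11.000, 1.000]].
Δ = (0.000, 4.000), so (u, v)₂ = (-1.000, -1.000).

(-1.000, -1.000)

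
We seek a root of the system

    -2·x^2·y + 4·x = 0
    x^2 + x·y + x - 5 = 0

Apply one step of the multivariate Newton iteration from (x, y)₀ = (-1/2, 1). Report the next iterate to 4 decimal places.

(-1.1500, -11.8000)

At (-1/2, 1): F = (-2.5000, -5.7500).
Jacobian J = [[-4·x·y + 4, -2·x^2], [2·x + y + 1, x]].
At the point, J = [[6.0000, -0.5000], [1.0000, -0.5000]] (det J = -2.5000).
Solving J·Δ = −F gives Δ = (-0.6500, -12.8000).
Then the next iterate is (x, y)₁ = (-1.1500, -11.8000).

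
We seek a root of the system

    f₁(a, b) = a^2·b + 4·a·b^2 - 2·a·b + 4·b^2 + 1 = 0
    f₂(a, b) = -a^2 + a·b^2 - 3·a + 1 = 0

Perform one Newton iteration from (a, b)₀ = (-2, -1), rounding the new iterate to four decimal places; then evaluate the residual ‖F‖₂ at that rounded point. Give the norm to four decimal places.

At (-2, -1): F = (-11.0000, 1.0000).
Jacobian J = [[2·a·b + 4·b^2 - 2·b, a^2 + 8·a·b - 2·a + 8·b], [-2·a + b^2 - 3, 2·a·b]].
At the point, J = [[10.0000, 16.0000], [2.0000, 4.0000]] (det J = 8.0000).
Solving J·Δ = −F gives Δ = (7.5000, -4.0000).
Then the next iterate is (a, b)₁ = (5.5000, -5.0000).
Re-evaluating at (5.5000, -5.0000): F = (554.7500, 91.7500), so ‖F‖₂ = 562.2861.

562.2861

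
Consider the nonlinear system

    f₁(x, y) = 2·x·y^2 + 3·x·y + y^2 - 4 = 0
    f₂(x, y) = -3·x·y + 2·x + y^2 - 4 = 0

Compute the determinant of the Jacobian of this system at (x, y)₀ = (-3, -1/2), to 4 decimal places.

6.0000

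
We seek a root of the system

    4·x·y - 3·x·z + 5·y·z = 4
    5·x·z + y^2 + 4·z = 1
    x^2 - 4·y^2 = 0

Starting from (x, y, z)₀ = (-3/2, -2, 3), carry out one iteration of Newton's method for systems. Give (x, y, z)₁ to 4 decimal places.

At (-3/2, -2, 3): F = (-8.5000, -7.5000, -13.7500).
Jacobian J = [[4·y - 3·z, 4·x + 5·z, -3·x + 5·y], [5·z, 2·y, 5·x + 4], [2·x, -8·y, 0]].
At the point, J = [[-17.0000, 9.0000, -5.5000], [15.0000, -4.0000, -3.5000], [-3.0000, 16.0000, 0.0000]] (det J = -2111.5000).
Solving J·Δ = −F gives Δ = (0.4355, 0.9410, -1.3518).
Then the next iterate is (x, y, z)₁ = (-1.0645, -1.0590, 1.6482).

(-1.0645, -1.0590, 1.6482)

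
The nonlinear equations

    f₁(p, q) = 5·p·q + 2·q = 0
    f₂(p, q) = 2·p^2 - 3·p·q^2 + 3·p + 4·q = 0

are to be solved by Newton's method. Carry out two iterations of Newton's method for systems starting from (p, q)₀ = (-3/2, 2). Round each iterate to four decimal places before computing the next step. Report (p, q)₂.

(-0.6067, 0.5969)

At (-3/2, 2): F = (-11.0000, 26.0000).
Jacobian J = [[5·q, 5·p + 2], [4·p - 3·q^2 + 3, -6·p·q + 4]].
At the point, J = [[10.0000, -5.5000], [-15.0000, 22.0000]] (det J = 137.5000).
Solving J·Δ = −F gives Δ = (0.7200, -0.6909).
Then the next iterate is (p, q)₁ = (-0.7800, 1.3091).
Round to (-0.7800, 1.3091) and repeat: F = (-2.487290, 8.123358), J = [[6.5455, -1.9000], [-5.261228, 10.126588]].
Δ = (0.1733, -0.7122), so (p, q)₂ = (-0.6067, 0.5969).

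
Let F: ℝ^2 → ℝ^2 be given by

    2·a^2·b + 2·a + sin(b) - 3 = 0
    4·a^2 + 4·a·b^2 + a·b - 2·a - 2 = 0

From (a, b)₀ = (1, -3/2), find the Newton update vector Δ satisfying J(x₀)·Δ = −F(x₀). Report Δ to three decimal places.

(-2.458, -2.335)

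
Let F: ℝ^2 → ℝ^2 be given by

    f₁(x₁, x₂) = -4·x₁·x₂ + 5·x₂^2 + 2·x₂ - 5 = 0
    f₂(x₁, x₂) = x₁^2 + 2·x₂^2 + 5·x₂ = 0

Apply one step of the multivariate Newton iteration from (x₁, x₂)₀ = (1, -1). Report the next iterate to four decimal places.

At (1, -1): F = (2.0000, -2.0000).
Jacobian J = [[-4·x₂, -4·x₁ + 10·x₂ + 2], [2·x₁, 4·x₂ + 5]].
At the point, J = [[4.0000, -12.0000], [2.0000, 1.0000]] (det J = 28.0000).
Solving J·Δ = −F gives Δ = (0.7857, 0.4286).
Then the next iterate is (x₁, x₂)₁ = (1.7857, -0.5714).

(1.7857, -0.5714)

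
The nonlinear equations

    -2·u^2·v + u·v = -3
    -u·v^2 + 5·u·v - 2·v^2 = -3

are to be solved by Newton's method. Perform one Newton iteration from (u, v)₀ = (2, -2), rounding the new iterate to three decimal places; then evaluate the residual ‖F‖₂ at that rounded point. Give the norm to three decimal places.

9.824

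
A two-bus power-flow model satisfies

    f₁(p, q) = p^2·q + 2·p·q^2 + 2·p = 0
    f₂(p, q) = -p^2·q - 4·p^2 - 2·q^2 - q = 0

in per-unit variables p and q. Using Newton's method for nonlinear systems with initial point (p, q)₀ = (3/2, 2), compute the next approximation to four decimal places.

(-0.0098, 2.3268)

At (3/2, 2): F = (19.5000, -23.5000).
Jacobian J = [[2·p·q + 2·q^2 + 2, p^2 + 4·p·q], [-2·p·q - 8·p, -p^2 - 4·q - 1]].
At the point, J = [[16.0000, 14.2500], [-18.0000, -11.2500]] (det J = 76.5000).
Solving J·Δ = −F gives Δ = (-1.5098, 0.3268).
Then the next iterate is (p, q)₁ = (-0.0098, 2.3268).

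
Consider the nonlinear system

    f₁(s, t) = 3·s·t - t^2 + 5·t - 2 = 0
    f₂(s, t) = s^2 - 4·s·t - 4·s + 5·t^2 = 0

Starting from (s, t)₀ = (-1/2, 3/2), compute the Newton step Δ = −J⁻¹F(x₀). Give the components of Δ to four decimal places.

(-0.1067, -1.0396)

At (-1/2, 3/2): F = (1.0000, 16.5000).
Jacobian J = [[3·t, 3·s - 2·t + 5], [2·s - 4·t - 4, -4·s + 10·t]].
At the point, J = [[4.5000, 0.5000], [-11.0000, 17.0000]] (det J = 82.0000).
Solving J·Δ = −F gives Δ = (-0.1067, -1.0396).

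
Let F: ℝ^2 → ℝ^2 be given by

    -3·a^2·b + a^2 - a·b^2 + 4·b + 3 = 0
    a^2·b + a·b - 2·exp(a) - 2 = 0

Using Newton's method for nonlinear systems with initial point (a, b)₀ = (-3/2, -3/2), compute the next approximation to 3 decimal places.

(2.168, -9.227)

At (-3/2, -3/2): F = (12.750, -3.57126).
Jacobian J = [[-6·a·b + 2·a - b^2, -3·a^2 - 2·a·b + 4], [2·a·b + b - 2·exp(a), a^2 + a]].
At the point, J = [[-18.750, -7.250], [2.55374, 0.750]] (det J = 4.45211).
Solving J·Δ = −F gives Δ = (3.668, -7.727).
Then the next iterate is (a, b)₁ = (2.168, -9.227).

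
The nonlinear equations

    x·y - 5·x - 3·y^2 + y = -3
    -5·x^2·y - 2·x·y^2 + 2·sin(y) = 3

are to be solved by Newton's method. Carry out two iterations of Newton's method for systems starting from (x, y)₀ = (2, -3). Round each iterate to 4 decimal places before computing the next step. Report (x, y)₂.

(1.4202, -0.0033)

At (2, -3): F = (-43.0000, 20.717760).
Jacobian J = [[y - 5, x - 6·y + 1], [-10·x·y - 2·y^2, -5·x^2 - 4·x·y + 2·cos(y)]].
At the point, J = [[-8.0000, 21.0000], [42.0000, 2.020015]] (det J = -898.160120).
Solving J·Δ = −F gives Δ = (-0.5811, 1.8262).
Then the next iterate is (x, y)₁ = (1.4189, -1.1738).
Round to (1.4189, -1.1738) and repeat: F = (-11.067224, 3.061532), J = [[-6.1738, 9.4617], [13.899435, -2.631067]].
Δ = (0.0013, 1.1705), so (x, y)₂ = (1.4202, -0.0033).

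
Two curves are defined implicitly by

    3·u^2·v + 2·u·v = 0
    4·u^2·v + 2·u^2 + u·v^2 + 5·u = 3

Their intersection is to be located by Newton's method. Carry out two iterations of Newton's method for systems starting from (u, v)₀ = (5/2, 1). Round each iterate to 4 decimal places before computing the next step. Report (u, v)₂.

At (5/2, 1): F = (23.7500, 49.5000).
Jacobian J = [[6·u·v + 2·v, 3·u^2 + 2·u], [8·u·v + 4·u + v^2 + 5, 4·u^2 + 2·u·v]].
At the point, J = [[17.0000, 23.7500], [36.0000, 30.0000]] (det J = -345.0000).
Solving J·Δ = −F gives Δ = (-1.3424, -0.0391).
Then the next iterate is (u, v)₁ = (1.1576, 0.9609).
Round to (1.1576, 0.9609) and repeat: F = (6.087603, 11.687490), J = [[8.595827, 6.335313], [19.452432, 7.584827]].
Δ = (-0.4802, -0.3094), so (u, v)₂ = (0.6774, 0.6515).

(0.6774, 0.6515)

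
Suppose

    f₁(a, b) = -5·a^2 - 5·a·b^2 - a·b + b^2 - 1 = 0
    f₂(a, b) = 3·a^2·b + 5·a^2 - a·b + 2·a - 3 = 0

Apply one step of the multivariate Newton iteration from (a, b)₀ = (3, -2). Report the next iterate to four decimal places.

(0.7973, -2.1836)

At (3, -2): F = (-96.0000, 0.0000).
Jacobian J = [[-10·a - 5·b^2 - b, -10·a·b - a + 2·b], [6·a·b + 10·a - b + 2, 3·a^2 - a]].
At the point, J = [[-48.0000, 53.0000], [-2.0000, 24.0000]] (det J = -1046.0000).
Solving J·Δ = −F gives Δ = (-2.2027, -0.1836).
Then the next iterate is (a, b)₁ = (0.7973, -2.1836).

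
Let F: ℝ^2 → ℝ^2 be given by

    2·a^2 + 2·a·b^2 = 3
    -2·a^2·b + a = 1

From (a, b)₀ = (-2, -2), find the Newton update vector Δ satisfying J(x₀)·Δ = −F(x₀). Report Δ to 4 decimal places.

(0.5000, 0.6875)

At (-2, -2): F = (-11.0000, 13.0000).
Jacobian J = [[4·a + 2·b^2, 4·a·b], [-4·a·b + 1, -2·a^2]].
At the point, J = [[0.0000, 16.0000], [-15.0000, -8.0000]] (det J = 240.0000).
Solving J·Δ = −F gives Δ = (0.5000, 0.6875).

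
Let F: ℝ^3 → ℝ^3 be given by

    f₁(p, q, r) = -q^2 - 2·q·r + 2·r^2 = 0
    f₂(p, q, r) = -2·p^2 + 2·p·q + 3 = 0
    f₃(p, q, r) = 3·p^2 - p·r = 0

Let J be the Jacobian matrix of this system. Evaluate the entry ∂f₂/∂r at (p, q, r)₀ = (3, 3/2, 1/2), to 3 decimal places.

0.000

∂f₂/∂r = 0.
At (3, 3/2, 1/2) this is 0.000.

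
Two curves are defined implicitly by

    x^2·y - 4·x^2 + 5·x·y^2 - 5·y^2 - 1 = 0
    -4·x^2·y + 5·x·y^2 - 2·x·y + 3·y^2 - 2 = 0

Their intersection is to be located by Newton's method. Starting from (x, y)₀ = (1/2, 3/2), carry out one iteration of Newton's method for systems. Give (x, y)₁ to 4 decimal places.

At (1/2, 3/2): F = (-7.2500, 7.3750).
Jacobian J = [[2·x·y - 8·x + 5·y^2, x^2 + 10·x·y - 10·y], [-8·x·y + 5·y^2 - 2·y, -4·x^2 + 10·x·y - 2·x + 6·y]].
At the point, J = [[8.7500, -7.2500], [2.2500, 14.5000]] (det J = 143.1875).
Solving J·Δ = −F gives Δ = (0.3608, -0.5646).
Then the next iterate is (x, y)₁ = (0.8608, 0.9354).

(0.8608, 0.9354)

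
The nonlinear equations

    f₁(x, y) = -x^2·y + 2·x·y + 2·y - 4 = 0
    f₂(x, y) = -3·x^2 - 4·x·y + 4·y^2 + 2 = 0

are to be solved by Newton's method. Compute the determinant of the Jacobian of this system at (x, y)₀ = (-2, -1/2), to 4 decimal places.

J = [[-2·x·y + 2·y, -x^2 + 2·x + 2], [-6·x - 4·y, -4·x + 8·y]].
At the point, J = [[-3.0000, -6.0000], [14.0000, 4.0000]].
det J = 72.0000.

72.0000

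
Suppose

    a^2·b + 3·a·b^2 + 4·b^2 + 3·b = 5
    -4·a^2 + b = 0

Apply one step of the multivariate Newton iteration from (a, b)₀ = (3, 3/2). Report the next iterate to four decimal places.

(1.5467, 1.1204)

At (3, 3/2): F = (42.2500, -34.5000).
Jacobian J = [[2·a·b + 3·b^2, a^2 + 6·a·b + 8·b + 3], [-8·a, 1]].
At the point, J = [[15.7500, 51.0000], [-24.0000, 1.0000]] (det J = 1239.7500).
Solving J·Δ = −F gives Δ = (-1.4533, -0.3796).
Then the next iterate is (a, b)₁ = (1.5467, 1.1204).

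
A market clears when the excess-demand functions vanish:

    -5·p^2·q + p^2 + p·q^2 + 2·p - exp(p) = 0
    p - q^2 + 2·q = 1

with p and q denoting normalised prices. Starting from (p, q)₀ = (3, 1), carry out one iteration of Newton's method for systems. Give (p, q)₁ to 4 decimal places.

At (3, 1): F = (-47.085537, 3.0000).
Jacobian J = [[-10·p·q + 2·p + q^2 - exp(p) + 2, -5·p^2 + 2·p·q], [1, -2·q + 2]].
At the point, J = [[-41.085537, -39.0000], [1.0000, 0.0000]] (det J = 39.0000).
Solving J·Δ = −F gives Δ = (-3.0000, 1.9531).
Then the next iterate is (p, q)₁ = (0.0000, 2.9531).

(0.0000, 2.9531)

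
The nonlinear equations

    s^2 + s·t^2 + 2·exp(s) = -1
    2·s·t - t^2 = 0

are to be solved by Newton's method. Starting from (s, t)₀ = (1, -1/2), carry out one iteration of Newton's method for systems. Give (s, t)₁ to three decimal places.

(0.011, -0.413)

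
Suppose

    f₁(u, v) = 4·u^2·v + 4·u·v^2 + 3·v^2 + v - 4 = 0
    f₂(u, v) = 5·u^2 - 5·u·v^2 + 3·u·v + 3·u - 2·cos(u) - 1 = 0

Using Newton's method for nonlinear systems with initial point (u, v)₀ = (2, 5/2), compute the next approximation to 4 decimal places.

(0.9244, 1.9814)

At (2, 5/2): F = (107.2500, -21.667706).
Jacobian J = [[8·u·v + 4·v^2, 4·u^2 + 8·u·v + 6·v + 1], [10·u - 5·v^2 + 3·v + 2·sin(u) + 3, -10·u·v + 3·u]].
At the point, J = [[65.0000, 72.0000], [1.068595, -44.0000]] (det J = -2936.938829).
Solving J·Δ = −F gives Δ = (-1.0756, -0.5186).
Then the next iterate is (u, v)₁ = (0.9244, 1.9814).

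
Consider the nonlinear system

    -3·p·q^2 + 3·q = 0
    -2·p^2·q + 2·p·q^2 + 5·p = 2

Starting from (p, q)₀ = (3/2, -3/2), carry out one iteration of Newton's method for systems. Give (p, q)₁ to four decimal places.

(0.9580, -0.8354)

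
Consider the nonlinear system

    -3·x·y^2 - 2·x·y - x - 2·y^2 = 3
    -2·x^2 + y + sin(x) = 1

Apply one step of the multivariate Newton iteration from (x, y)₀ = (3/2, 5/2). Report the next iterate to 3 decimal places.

At (3/2, 5/2): F = (-52.625, -2.00251).
Jacobian J = [[-3·y^2 - 2·y - 1, -6·x·y - 2·x - 4·y], [-4·x + cos(x), 1]].
At the point, J = [[-24.750, -35.500], [-5.92926, 1.000]] (det J = -235.23883).
Solving J·Δ = −F gives Δ = (-0.526, -1.116).
Then the next iterate is (x, y)₁ = (0.974, 1.384).

(0.974, 1.384)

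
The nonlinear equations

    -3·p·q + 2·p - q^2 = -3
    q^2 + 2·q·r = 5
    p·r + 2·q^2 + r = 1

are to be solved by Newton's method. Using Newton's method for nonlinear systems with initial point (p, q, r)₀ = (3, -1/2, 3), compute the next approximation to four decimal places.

(2.0517, 0.7414, 1.4569)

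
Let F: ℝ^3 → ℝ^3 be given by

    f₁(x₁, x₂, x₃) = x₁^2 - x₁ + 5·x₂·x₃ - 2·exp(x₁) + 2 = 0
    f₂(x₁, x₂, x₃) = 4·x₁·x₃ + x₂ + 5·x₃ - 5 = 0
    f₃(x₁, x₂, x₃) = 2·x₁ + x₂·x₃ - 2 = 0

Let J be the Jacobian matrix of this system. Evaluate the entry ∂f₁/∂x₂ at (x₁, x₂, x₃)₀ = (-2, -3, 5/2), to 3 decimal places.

12.500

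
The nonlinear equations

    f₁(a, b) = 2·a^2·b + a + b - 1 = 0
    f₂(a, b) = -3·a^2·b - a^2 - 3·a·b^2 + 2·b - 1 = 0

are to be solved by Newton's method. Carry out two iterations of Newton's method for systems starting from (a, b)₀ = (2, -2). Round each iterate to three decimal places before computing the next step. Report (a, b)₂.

At (2, -2): F = (-17.000, -9.000).
Jacobian J = [[4·a·b + 1, 2·a^2 + 1], [-6·a·b - 2·a - 3·b^2, -3·a^2 - 6·a·b + 2]].
At the point, J = [[-15.000, 9.000], [8.000, 14.000]] (det J = -282.000).
Solving J·Δ = −F gives Δ = (-0.557, 0.961).
Then the next iterate is (a, b)₁ = (1.443, -1.039).
Round to (1.443, -1.039) and repeat: F = (-4.92291, -3.34313), J = [[-4.99711, 5.16450], [2.87110, 4.74892]].
Δ = (-0.159, 0.800), so (a, b)₂ = (1.284, -0.239).

(1.284, -0.239)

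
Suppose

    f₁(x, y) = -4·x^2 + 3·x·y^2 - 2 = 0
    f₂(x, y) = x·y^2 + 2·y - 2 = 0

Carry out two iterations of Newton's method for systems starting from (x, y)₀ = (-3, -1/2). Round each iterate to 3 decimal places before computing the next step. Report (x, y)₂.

(-0.494, 1.352)

At (-3, -1/2): F = (-40.250, -3.750).
Jacobian J = [[-8·x + 3·y^2, 6·x·y], [y^2, 2·x·y + 2]].
At the point, J = [[24.750, 9.000], [0.250, 5.000]] (det J = 121.500).
Solving J·Δ = −F gives Δ = (1.379, 0.681).
Then the next iterate is (x, y)₁ = (-1.621, 0.181).
Round to (-1.621, 0.181) and repeat: F = (-12.66988, -1.69111), J = [[13.06628, -1.76041], [0.03276, 1.41320]].
Δ = (1.127, 1.171), so (x, y)₂ = (-0.494, 1.352).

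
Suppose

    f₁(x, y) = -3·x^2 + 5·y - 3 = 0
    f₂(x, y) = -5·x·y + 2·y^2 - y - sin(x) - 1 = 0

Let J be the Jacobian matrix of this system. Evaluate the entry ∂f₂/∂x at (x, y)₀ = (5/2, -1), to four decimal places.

∂f₂/∂x = -5·y - cos(x).
At (5/2, -1) this is 5.8011.

5.8011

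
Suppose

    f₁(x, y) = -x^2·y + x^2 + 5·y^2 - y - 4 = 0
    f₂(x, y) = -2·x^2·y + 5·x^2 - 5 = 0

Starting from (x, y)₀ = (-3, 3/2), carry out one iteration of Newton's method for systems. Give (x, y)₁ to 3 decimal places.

(11.583, -7.500)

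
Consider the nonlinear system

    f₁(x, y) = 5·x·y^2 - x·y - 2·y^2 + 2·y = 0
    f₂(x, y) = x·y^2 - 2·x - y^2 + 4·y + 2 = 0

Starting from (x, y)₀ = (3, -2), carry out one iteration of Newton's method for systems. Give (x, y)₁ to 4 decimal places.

(26.7778, 8.8889)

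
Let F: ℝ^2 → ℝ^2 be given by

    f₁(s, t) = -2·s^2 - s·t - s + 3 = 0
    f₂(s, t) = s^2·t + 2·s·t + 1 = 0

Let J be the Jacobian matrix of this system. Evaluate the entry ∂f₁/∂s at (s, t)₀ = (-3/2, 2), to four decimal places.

3.0000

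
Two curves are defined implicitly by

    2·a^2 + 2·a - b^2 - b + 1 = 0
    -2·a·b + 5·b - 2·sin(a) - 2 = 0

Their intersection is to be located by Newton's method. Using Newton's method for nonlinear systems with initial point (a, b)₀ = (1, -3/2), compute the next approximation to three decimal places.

(-1.056, 2.543)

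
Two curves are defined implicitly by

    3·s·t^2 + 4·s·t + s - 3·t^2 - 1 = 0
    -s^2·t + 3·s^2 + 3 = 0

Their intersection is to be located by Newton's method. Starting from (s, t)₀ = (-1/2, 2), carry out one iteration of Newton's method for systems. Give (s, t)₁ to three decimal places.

(2.307, 3.772)

At (-1/2, 2): F = (-23.500, 3.250).
Jacobian J = [[3·t^2 + 4·t + 1, 6·s·t + 4·s - 6·t], [-2·s·t + 6·s, -s^2]].
At the point, J = [[21.000, -20.000], [-1.000, -0.250]] (det J = -25.250).
Solving J·Δ = −F gives Δ = (2.807, 1.772).
Then the next iterate is (s, t)₁ = (2.307, 3.772).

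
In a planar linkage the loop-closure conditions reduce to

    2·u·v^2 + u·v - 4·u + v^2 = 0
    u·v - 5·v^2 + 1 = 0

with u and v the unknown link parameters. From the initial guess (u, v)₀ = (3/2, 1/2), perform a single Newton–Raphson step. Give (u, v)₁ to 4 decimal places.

At (3/2, 1/2): F = (-4.2500, 0.5000).
Jacobian J = [[2·v^2 + v - 4, 4·u·v + u + 2·v], [v, u - 10·v]].
At the point, J = [[-3.0000, 5.5000], [0.5000, -3.5000]] (det J = 7.7500).
Solving J·Δ = −F gives Δ = (-1.5645, -0.0806).
Then the next iterate is (u, v)₁ = (-0.0645, 0.4194).

(-0.0645, 0.4194)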